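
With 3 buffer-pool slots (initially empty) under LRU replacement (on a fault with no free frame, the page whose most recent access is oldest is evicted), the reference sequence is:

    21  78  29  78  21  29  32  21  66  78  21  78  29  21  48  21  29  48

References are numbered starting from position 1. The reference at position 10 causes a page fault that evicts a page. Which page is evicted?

32

pos 1: 21: miss, frames (21)
pos 2: 78: miss, frames (21 78)
pos 3: 29: miss, frames (21 78 29)
pos 4: 78: hit
pos 5: 21: hit
pos 6: 29: hit
pos 7: 32: miss, evict 78, frames (21 29 32)
pos 8: 21: hit
pos 9: 66: miss, evict 29, frames (32 21 66)
pos 10: 78: miss, evict 32, frames (21 66 78)
At position 10, page 32 is evicted.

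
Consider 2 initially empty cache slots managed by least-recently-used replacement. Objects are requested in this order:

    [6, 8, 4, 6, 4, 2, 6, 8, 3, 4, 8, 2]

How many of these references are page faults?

11

6: miss, frames [6]
8: miss, frames [6, 8]
4: miss, evict 6, frames [8, 4]
6: miss, evict 8, frames [4, 6]
4: hit
2: miss, evict 6, frames [4, 2]
6: miss, evict 4, frames [2, 6]
8: miss, evict 2, frames [6, 8]
3: miss, evict 6, frames [8, 3]
4: miss, evict 8, frames [3, 4]
8: miss, evict 3, frames [4, 8]
2: miss, evict 4, frames [8, 2]
Page faults: 11.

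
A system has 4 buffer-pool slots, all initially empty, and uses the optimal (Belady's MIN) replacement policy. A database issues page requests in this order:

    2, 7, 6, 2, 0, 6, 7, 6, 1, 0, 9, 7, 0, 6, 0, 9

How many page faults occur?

6

2 → fault, frames (2)
7 → fault, frames (2 7)
6 → fault, frames (2 7 6)
2 → hit
0 → fault, frames (2 7 6 0)
6 → hit
7 → hit
6 → hit
1 → fault, evict 2, frames (7 6 0 1)
0 → hit
9 → fault, evict 1, frames (7 6 0 9)
7 → hit
0 → hit
6 → hit
0 → hit
9 → hit
Page faults: 6.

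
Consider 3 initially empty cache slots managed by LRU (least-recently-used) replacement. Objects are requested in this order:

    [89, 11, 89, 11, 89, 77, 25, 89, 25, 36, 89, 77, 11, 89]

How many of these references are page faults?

89 → fault, frames {89}
11 → fault, frames {89,11}
89 → hit
11 → hit
89 → hit
77 → fault, frames {11,89,77}
25 → fault, evict 11, frames {89,77,25}
89 → hit
25 → hit
36 → fault, evict 77, frames {89,25,36}
89 → hit
77 → fault, evict 25, frames {36,89,77}
11 → fault, evict 36, frames {89,77,11}
89 → hit
Page faults: 7.

7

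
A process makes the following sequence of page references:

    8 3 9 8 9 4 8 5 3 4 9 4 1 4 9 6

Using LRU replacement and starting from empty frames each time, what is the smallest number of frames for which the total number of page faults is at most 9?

4

f=1: 16 faults
f=2: 13 faults
f=3: 10 faults
f=4: 9 faults
f=5: 7 faults
f=6: 7 faults
f=7: 7 faults
Smallest f with faults ≤ 9 is 4.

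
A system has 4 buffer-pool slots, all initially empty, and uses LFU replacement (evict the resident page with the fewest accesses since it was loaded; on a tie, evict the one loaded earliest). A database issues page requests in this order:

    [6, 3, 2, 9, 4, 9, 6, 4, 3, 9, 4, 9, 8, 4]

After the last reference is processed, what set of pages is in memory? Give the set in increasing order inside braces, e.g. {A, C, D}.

{3, 4, 8, 9}

6: miss, frames [6]
3: miss, frames [6, 3]
2: miss, frames [6, 3, 2]
9: miss, frames [6, 3, 2, 9]
4: miss, evict 6, frames [3, 2, 9, 4]
9: hit
6: miss, evict 3, frames [2, 9, 4, 6]
4: hit
3: miss, evict 2, frames [9, 4, 6, 3]
9: hit
4: hit
9: hit
8: miss, evict 6, frames [9, 4, 3, 8]
4: hit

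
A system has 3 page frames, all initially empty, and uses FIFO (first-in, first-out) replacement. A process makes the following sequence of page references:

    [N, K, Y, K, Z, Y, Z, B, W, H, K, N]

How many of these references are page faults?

9

N → miss, frames [N]
K → miss, frames [N, K]
Y → miss, frames [N, K, Y]
K → hit
Z → miss, evict N, frames [K, Y, Z]
Y → hit
Z → hit
B → miss, evict K, frames [Y, Z, B]
W → miss, evict Y, frames [Z, B, W]
H → miss, evict Z, frames [B, W, H]
K → miss, evict B, frames [W, H, K]
N → miss, evict W, frames [H, K, N]
Page faults: 9.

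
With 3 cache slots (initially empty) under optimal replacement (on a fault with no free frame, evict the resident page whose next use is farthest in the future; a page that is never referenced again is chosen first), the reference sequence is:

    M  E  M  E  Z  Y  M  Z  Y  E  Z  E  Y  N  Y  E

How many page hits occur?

M -> fault, frames (M)
E -> fault, frames (M E)
M -> hit
E -> hit
Z -> fault, frames (M E Z)
Y -> fault, evict E, frames (M Z Y)
M -> hit
Z -> hit
Y -> hit
E -> fault, evict M, frames (Z Y E)
Z -> hit
E -> hit
Y -> hit
N -> fault, evict Z, frames (Y E N)
Y -> hit
E -> hit
Hits: 10.

10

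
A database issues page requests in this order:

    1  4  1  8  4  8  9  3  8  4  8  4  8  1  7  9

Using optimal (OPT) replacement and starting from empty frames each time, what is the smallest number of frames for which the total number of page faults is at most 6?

f=1: 16 faults
f=2: 9 faults
f=3: 8 faults
f=4: 7 faults
f=5: 6 faults
f=6: 6 faults
Smallest f with faults ≤ 6 is 5.

5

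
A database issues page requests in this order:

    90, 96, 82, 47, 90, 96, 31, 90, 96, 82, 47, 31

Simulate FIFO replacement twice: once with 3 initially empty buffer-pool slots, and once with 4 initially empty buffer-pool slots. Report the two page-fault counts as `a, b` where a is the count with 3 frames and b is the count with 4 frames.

3 frames: F F F F F F F . . F F . → 9 faults.
4 frames: F F F F . . F F F F F F → 10 faults.
10 > 9: adding a frame increased faults — Belady's anomaly.

9, 10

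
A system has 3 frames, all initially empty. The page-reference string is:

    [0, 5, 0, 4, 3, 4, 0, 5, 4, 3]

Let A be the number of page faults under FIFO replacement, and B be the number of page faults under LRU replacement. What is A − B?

Under FIFO: F F . F F . F F F F → 8 faults.
Under LRU: F F . F F . . F . F → 6 faults.
A − B = 8 − 6 = 2.

2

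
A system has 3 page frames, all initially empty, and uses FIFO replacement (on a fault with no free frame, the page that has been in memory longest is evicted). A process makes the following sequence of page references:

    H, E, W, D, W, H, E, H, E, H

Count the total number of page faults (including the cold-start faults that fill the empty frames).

6

H: miss, frames (H)
E: miss, frames (H E)
W: miss, frames (H E W)
D: miss, evict H, frames (E W D)
W: hit
H: miss, evict E, frames (W D H)
E: miss, evict W, frames (D H E)
H: hit
E: hit
H: hit
Page faults: 6.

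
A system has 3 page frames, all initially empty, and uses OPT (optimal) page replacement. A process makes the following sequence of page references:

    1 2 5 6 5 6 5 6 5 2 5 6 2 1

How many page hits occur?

9

1: miss, frames {1}
2: miss, frames {1,2}
5: miss, frames {1,2,5}
6: miss, evict 1, frames {2,5,6}
5: hit
6: hit
5: hit
6: hit
5: hit
2: hit
5: hit
6: hit
2: hit
1: miss, evict 6, frames {2,5,1}
Hits: 9.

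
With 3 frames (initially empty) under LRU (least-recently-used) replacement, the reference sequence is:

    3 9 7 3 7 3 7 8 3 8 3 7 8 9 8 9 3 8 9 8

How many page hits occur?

14

3 -> miss, frames (3)
9 -> miss, frames (3 9)
7 -> miss, frames (3 9 7)
3 -> hit
7 -> hit
3 -> hit
7 -> hit
8 -> miss, evict 9, frames (3 7 8)
3 -> hit
8 -> hit
3 -> hit
7 -> hit
8 -> hit
9 -> miss, evict 3, frames (7 8 9)
8 -> hit
9 -> hit
3 -> miss, evict 7, frames (8 9 3)
8 -> hit
9 -> hit
8 -> hit
Hits: 14.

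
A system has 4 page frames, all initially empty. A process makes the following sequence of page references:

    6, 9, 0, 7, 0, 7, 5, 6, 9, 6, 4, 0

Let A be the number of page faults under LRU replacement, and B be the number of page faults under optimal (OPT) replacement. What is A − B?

3

Under LRU: F F F F . . F F F . F F → 9 faults.
Under OPT: F F F F . . F . . . F . → 6 faults.
A − B = 9 − 6 = 3.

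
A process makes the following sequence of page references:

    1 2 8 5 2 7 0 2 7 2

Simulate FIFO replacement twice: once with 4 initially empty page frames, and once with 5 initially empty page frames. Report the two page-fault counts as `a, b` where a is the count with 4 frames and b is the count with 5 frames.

4 frames: F F F F . F F F . . → 7 faults.
5 frames: F F F F . F F . . . → 6 faults.
6 < 7: adding a frame reduced faults, as is typical.

7, 6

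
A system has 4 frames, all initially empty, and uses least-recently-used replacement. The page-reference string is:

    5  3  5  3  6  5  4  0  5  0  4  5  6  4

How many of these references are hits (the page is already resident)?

9

5 -> miss, frames [5]
3 -> miss, frames [5, 3]
5 -> hit
3 -> hit
6 -> miss, frames [5, 3, 6]
5 -> hit
4 -> miss, frames [3, 6, 5, 4]
0 -> miss, evict 3, frames [6, 5, 4, 0]
5 -> hit
0 -> hit
4 -> hit
5 -> hit
6 -> hit
4 -> hit
Hits: 9.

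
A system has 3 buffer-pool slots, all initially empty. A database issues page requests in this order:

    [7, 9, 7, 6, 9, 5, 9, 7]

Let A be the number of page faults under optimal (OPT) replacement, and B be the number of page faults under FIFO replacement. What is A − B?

Under OPT: F F . F . F . . → 4 faults.
Under FIFO: F F . F . F . F → 5 faults.
A − B = 4 − 5 = -1.

-1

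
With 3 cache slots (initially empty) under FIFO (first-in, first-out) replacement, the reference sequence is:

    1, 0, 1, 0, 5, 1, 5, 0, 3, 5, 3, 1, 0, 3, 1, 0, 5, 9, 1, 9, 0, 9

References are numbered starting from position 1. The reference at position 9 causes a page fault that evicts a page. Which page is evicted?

pos 1: 1 → fault, frames [1]
pos 2: 0 → fault, frames [1, 0]
pos 3: 1 → hit
pos 4: 0 → hit
pos 5: 5 → fault, frames [1, 0, 5]
pos 6: 1 → hit
pos 7: 5 → hit
pos 8: 0 → hit
pos 9: 3 → fault, evict 1, frames [0, 5, 3]
At position 9, page 1 is evicted.

1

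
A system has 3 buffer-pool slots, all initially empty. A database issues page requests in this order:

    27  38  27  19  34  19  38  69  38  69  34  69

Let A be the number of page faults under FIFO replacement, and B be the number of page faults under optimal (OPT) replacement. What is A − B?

Under FIFO: F F . F F . . F F . . . → 6 faults.
Under OPT: F F . F F . . F . . . . → 5 faults.
A − B = 6 − 5 = 1.

1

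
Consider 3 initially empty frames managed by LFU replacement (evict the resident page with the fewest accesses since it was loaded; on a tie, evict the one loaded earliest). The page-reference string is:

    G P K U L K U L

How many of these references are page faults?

G → fault, frames {G}
P → fault, frames {G,P}
K → fault, frames {G,P,K}
U → fault, evict G, frames {P,K,U}
L → fault, evict P, frames {K,U,L}
K → hit
U → hit
L → hit
Page faults: 5.

5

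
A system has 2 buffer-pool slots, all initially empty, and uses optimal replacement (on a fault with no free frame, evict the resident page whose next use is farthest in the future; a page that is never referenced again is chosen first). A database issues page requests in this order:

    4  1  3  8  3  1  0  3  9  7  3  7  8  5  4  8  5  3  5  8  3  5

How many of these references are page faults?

4 → fault, frames {4}
1 → fault, frames {4,1}
3 → fault, evict 4, frames {1,3}
8 → fault, evict 1, frames {3,8}
3 → hit
1 → fault, evict 8, frames {3,1}
0 → fault, evict 1, frames {3,0}
3 → hit
9 → fault, evict 0, frames {3,9}
7 → fault, evict 9, frames {3,7}
3 → hit
7 → hit
8 → fault, evict 7, frames {3,8}
5 → fault, evict 3, frames {8,5}
4 → fault, evict 5, frames {8,4}
8 → hit
5 → fault, evict 4, frames {8,5}
3 → fault, evict 8, frames {5,3}
5 → hit
8 → fault, evict 5, frames {3,8}
3 → hit
5 → fault, evict 8, frames {3,5}
Page faults: 15.

15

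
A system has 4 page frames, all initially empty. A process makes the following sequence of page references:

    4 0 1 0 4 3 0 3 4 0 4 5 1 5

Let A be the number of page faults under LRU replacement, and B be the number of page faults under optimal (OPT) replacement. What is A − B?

Under LRU: F F F . . F . . . . . F F . → 6 faults.
Under OPT: F F F . . F . . . . . F . . → 5 faults.
A − B = 6 − 5 = 1.

1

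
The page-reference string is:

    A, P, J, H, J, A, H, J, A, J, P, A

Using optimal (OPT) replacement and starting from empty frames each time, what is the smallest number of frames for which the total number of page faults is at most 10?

2

f=1: 12 faults
f=2: 7 faults
f=3: 5 faults
f=4: 4 faults
Smallest f with faults ≤ 10 is 2.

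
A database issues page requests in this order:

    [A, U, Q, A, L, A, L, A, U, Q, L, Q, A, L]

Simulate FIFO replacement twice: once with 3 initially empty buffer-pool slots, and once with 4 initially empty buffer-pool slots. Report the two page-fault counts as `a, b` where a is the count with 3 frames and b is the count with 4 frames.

3 frames: F F F . F F . . F F F . F . → 9 faults.
4 frames: F F F . F . . . . . . . . . → 4 faults.
4 < 9: adding a frame reduced faults, as is typical.

9, 4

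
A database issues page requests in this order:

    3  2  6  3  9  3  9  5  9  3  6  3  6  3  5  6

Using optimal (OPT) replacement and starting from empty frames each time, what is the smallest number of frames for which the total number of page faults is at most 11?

2

f=1: 16 faults
f=2: 8 faults
f=3: 6 faults
f=4: 5 faults
f=5: 5 faults
Smallest f with faults ≤ 11 is 2.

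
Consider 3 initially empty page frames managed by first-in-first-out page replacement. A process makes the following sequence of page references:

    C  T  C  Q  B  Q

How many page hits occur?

C → fault, frames {C}
T → fault, frames {C,T}
C → hit
Q → fault, frames {C,T,Q}
B → fault, evict C, frames {T,Q,B}
Q → hit
Hits: 2.

2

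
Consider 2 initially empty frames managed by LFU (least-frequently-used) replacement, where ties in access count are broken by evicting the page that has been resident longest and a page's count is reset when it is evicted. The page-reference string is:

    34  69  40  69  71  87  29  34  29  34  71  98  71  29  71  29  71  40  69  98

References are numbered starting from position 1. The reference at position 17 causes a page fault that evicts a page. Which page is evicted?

29

pos 1: 34 → miss, frames [34]
pos 2: 69 → miss, frames [34, 69]
pos 3: 40 → miss, evict 34, frames [69, 40]
pos 4: 69 → hit
pos 5: 71 → miss, evict 40, frames [69, 71]
pos 6: 87 → miss, evict 71, frames [69, 87]
pos 7: 29 → miss, evict 87, frames [69, 29]
pos 8: 34 → miss, evict 29, frames [69, 34]
pos 9: 29 → miss, evict 34, frames [69, 29]
pos 10: 34 → miss, evict 29, frames [69, 34]
pos 11: 71 → miss, evict 34, frames [69, 71]
pos 12: 98 → miss, evict 71, frames [69, 98]
pos 13: 71 → miss, evict 98, frames [69, 71]
pos 14: 29 → miss, evict 71, frames [69, 29]
pos 15: 71 → miss, evict 29, frames [69, 71]
pos 16: 29 → miss, evict 71, frames [69, 29]
pos 17: 71 → miss, evict 29, frames [69, 71]
At position 17, page 29 is evicted.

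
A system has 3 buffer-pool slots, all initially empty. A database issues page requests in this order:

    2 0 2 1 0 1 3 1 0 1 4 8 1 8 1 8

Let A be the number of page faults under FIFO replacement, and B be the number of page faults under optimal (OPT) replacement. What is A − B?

Under FIFO: F F . F . . F . . . F F F . . . → 7 faults.
Under OPT: F F . F . . F . . . F F . . . . → 6 faults.
A − B = 7 − 6 = 1.

1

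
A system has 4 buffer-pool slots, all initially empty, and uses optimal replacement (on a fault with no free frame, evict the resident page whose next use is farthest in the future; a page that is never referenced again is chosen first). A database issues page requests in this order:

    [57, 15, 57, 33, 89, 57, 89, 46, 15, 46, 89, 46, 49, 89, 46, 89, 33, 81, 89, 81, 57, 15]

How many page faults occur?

9

57 -> miss, frames [57]
15 -> miss, frames [57, 15]
57 -> hit
33 -> miss, frames [57, 15, 33]
89 -> miss, frames [57, 15, 33, 89]
57 -> hit
89 -> hit
46 -> miss, evict 57, frames [15, 33, 89, 46]
15 -> hit
46 -> hit
89 -> hit
46 -> hit
49 -> miss, evict 15, frames [33, 89, 46, 49]
89 -> hit
46 -> hit
89 -> hit
33 -> hit
81 -> miss, evict 49, frames [33, 89, 46, 81]
89 -> hit
81 -> hit
57 -> miss, evict 81, frames [33, 89, 46, 57]
15 -> miss, evict 57, frames [33, 89, 46, 15]
Page faults: 9.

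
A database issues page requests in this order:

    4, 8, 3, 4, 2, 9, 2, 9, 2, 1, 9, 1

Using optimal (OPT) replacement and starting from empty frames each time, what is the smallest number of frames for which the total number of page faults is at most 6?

2

f=1: 12 faults
f=2: 6 faults
f=3: 6 faults
f=4: 6 faults
f=5: 6 faults
f=6: 6 faults
Smallest f with faults ≤ 6 is 2.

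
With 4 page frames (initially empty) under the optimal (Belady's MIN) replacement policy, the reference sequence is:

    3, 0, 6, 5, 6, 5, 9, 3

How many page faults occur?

5

3 → miss, frames [3]
0 → miss, frames [3, 0]
6 → miss, frames [3, 0, 6]
5 → miss, frames [3, 0, 6, 5]
6 → hit
5 → hit
9 → miss, evict 5, frames [3, 0, 6, 9]
3 → hit
Page faults: 5.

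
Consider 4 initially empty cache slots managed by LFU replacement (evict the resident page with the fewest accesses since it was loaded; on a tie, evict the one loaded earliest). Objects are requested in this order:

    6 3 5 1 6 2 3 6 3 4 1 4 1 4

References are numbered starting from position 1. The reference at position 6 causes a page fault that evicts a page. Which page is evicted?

pos 1: 6: miss, frames [6]
pos 2: 3: miss, frames [6, 3]
pos 3: 5: miss, frames [6, 3, 5]
pos 4: 1: miss, frames [6, 3, 5, 1]
pos 5: 6: hit
pos 6: 2: miss, evict 3, frames [6, 5, 1, 2]
At position 6, page 3 is evicted.

3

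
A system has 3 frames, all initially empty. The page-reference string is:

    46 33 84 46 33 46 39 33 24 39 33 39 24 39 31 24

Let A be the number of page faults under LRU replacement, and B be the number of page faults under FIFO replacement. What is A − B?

-1

Under LRU: F F F . . . F . F . . . . . F . → 6 faults.
Under FIFO: F F F . . . F . F . F . . . F . → 7 faults.
A − B = 6 − 7 = -1.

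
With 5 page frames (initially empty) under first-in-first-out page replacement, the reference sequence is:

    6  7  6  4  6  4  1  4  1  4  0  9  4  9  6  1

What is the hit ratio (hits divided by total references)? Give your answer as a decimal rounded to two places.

6 → miss, frames [6]
7 → miss, frames [6, 7]
6 → hit
4 → miss, frames [6, 7, 4]
6 → hit
4 → hit
1 → miss, frames [6, 7, 4, 1]
4 → hit
1 → hit
4 → hit
0 → miss, frames [6, 7, 4, 1, 0]
9 → miss, evict 6, frames [7, 4, 1, 0, 9]
4 → hit
9 → hit
6 → miss, evict 7, frames [4, 1, 0, 9, 6]
1 → hit
Hits: 9 of 16 references → 9/16 = 0.5625.

0.56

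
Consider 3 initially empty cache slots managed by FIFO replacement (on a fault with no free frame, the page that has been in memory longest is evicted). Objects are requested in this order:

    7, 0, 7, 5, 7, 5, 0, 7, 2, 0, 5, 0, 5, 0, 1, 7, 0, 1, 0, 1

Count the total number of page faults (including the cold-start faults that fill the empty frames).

7

7: fault, frames {7}
0: fault, frames {7,0}
7: hit
5: fault, frames {7,0,5}
7: hit
5: hit
0: hit
7: hit
2: fault, evict 7, frames {0,5,2}
0: hit
5: hit
0: hit
5: hit
0: hit
1: fault, evict 0, frames {5,2,1}
7: fault, evict 5, frames {2,1,7}
0: fault, evict 2, frames {1,7,0}
1: hit
0: hit
1: hit
Page faults: 7.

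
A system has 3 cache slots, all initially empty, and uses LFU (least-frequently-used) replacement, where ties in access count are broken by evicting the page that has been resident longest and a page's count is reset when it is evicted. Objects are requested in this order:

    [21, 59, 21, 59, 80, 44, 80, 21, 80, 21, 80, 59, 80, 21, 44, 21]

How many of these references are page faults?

6

21: miss, frames {21}
59: miss, frames {21,59}
21: hit
59: hit
80: miss, frames {21,59,80}
44: miss, evict 80, frames {21,59,44}
80: miss, evict 44, frames {21,59,80}
21: hit
80: hit
21: hit
80: hit
59: hit
80: hit
21: hit
44: miss, evict 59, frames {21,80,44}
21: hit
Page faults: 6.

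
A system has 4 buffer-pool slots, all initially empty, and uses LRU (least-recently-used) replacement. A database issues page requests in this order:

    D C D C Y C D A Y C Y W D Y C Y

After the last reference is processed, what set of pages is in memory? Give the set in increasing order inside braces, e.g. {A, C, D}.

D → miss, frames [D]
C → miss, frames [D, C]
D → hit
C → hit
Y → miss, frames [D, C, Y]
C → hit
D → hit
A → miss, frames [Y, C, D, A]
Y → hit
C → hit
Y → hit
W → miss, evict D, frames [A, C, Y, W]
D → miss, evict A, frames [C, Y, W, D]
Y → hit
C → hit
Y → hit

{C, D, W, Y}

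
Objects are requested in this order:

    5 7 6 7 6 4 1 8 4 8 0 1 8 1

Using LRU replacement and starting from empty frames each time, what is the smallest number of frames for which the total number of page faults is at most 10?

2

f=1: 14 faults
f=2: 10 faults
f=3: 8 faults
f=4: 7 faults
f=5: 7 faults
f=6: 7 faults
f=7: 7 faults
Smallest f with faults ≤ 10 is 2.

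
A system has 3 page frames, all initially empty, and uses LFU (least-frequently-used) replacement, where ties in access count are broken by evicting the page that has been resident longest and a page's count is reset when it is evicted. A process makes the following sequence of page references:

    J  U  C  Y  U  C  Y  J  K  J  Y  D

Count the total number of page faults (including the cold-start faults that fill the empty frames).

8

J → fault, frames [J]
U → fault, frames [J, U]
C → fault, frames [J, U, C]
Y → fault, evict J, frames [U, C, Y]
U → hit
C → hit
Y → hit
J → fault, evict U, frames [C, Y, J]
K → fault, evict J, frames [C, Y, K]
J → fault, evict K, frames [C, Y, J]
Y → hit
D → fault, evict J, frames [C, Y, D]
Page faults: 8.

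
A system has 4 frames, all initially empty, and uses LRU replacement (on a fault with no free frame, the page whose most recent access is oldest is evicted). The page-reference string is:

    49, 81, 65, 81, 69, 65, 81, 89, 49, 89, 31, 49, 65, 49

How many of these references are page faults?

8

49 -> fault, frames (49)
81 -> fault, frames (49 81)
65 -> fault, frames (49 81 65)
81 -> hit
69 -> fault, frames (49 65 81 69)
65 -> hit
81 -> hit
89 -> fault, evict 49, frames (69 65 81 89)
49 -> fault, evict 69, frames (65 81 89 49)
89 -> hit
31 -> fault, evict 65, frames (81 49 89 31)
49 -> hit
65 -> fault, evict 81, frames (89 31 49 65)
49 -> hit
Page faults: 8.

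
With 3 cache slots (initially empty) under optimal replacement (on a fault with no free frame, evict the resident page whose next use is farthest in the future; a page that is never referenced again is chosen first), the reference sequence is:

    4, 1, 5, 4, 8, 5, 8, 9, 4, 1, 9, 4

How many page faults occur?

4 -> fault, frames (4)
1 -> fault, frames (4 1)
5 -> fault, frames (4 1 5)
4 -> hit
8 -> fault, evict 1, frames (4 5 8)
5 -> hit
8 -> hit
9 -> fault, evict 8, frames (4 5 9)
4 -> hit
1 -> fault, evict 5, frames (4 9 1)
9 -> hit
4 -> hit
Page faults: 6.

6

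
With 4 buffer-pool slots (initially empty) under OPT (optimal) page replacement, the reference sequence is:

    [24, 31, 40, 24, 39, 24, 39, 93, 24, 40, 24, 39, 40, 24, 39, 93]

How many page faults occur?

5

24 -> fault, frames {24}
31 -> fault, frames {24,31}
40 -> fault, frames {24,31,40}
24 -> hit
39 -> fault, frames {24,31,40,39}
24 -> hit
39 -> hit
93 -> fault, evict 31, frames {24,40,39,93}
24 -> hit
40 -> hit
24 -> hit
39 -> hit
40 -> hit
24 -> hit
39 -> hit
93 -> hit
Page faults: 5.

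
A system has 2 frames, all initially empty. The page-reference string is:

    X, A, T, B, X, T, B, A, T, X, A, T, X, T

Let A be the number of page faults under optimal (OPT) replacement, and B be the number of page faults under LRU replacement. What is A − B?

Under OPT: F F F F . F . F . F . F . . → 8 faults.
Under LRU: F F F F F F F F F F F F F . → 13 faults.
A − B = 8 − 13 = -5.

-5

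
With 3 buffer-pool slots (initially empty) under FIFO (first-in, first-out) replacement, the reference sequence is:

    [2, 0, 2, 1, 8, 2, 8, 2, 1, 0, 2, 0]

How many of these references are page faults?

6

2 → fault, frames [2]
0 → fault, frames [2, 0]
2 → hit
1 → fault, frames [2, 0, 1]
8 → fault, evict 2, frames [0, 1, 8]
2 → fault, evict 0, frames [1, 8, 2]
8 → hit
2 → hit
1 → hit
0 → fault, evict 1, frames [8, 2, 0]
2 → hit
0 → hit
Page faults: 6.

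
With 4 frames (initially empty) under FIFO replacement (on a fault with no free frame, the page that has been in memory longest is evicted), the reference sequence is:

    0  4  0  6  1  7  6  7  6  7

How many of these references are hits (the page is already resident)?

0: fault, frames [0]
4: fault, frames [0, 4]
0: hit
6: fault, frames [0, 4, 6]
1: fault, frames [0, 4, 6, 1]
7: fault, evict 0, frames [4, 6, 1, 7]
6: hit
7: hit
6: hit
7: hit
Hits: 5.

5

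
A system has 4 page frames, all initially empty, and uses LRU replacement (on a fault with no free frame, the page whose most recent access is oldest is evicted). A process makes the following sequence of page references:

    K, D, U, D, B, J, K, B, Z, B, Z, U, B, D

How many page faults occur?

K → fault, frames {K}
D → fault, frames {K,D}
U → fault, frames {K,D,U}
D → hit
B → fault, frames {K,U,D,B}
J → fault, evict K, frames {U,D,B,J}
K → fault, evict U, frames {D,B,J,K}
B → hit
Z → fault, evict D, frames {J,K,B,Z}
B → hit
Z → hit
U → fault, evict J, frames {K,B,Z,U}
B → hit
D → fault, evict K, frames {Z,U,B,D}
Page faults: 9.

9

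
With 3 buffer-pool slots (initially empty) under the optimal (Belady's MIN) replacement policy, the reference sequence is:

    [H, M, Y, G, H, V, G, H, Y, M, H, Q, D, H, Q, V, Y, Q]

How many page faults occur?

11

H: fault, frames [H]
M: fault, frames [H, M]
Y: fault, frames [H, M, Y]
G: fault, evict M, frames [H, Y, G]
H: hit
V: fault, evict Y, frames [H, G, V]
G: hit
H: hit
Y: fault, evict G, frames [H, V, Y]
M: fault, evict Y, frames [H, V, M]
H: hit
Q: fault, evict M, frames [H, V, Q]
D: fault, evict V, frames [H, Q, D]
H: hit
Q: hit
V: fault, evict D, frames [H, Q, V]
Y: fault, evict V, frames [H, Q, Y]
Q: hit
Page faults: 11.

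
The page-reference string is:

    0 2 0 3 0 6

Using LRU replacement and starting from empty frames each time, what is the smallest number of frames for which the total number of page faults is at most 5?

f=1: 6 faults
f=2: 4 faults
f=3: 4 faults
f=4: 4 faults
Smallest f with faults ≤ 5 is 2.

2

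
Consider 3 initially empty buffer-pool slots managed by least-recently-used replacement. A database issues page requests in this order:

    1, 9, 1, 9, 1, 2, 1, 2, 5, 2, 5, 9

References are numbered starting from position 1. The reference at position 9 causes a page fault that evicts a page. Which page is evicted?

pos 1: 1 -> fault, frames {1}
pos 2: 9 -> fault, frames {1,9}
pos 3: 1 -> hit
pos 4: 9 -> hit
pos 5: 1 -> hit
pos 6: 2 -> fault, frames {9,1,2}
pos 7: 1 -> hit
pos 8: 2 -> hit
pos 9: 5 -> fault, evict 9, frames {1,2,5}
At position 9, page 9 is evicted.

9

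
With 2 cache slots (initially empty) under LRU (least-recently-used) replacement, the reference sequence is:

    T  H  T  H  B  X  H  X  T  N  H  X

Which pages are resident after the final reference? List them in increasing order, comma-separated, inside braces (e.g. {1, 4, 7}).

T: miss, frames {T}
H: miss, frames {T,H}
T: hit
H: hit
B: miss, evict T, frames {H,B}
X: miss, evict H, frames {B,X}
H: miss, evict B, frames {X,H}
X: hit
T: miss, evict H, frames {X,T}
N: miss, evict X, frames {T,N}
H: miss, evict T, frames {N,H}
X: miss, evict N, frames {H,X}

{H, X}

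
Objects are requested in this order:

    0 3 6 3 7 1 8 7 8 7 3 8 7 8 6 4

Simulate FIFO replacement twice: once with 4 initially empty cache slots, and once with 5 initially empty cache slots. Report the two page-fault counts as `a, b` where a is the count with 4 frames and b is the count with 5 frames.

4 frames: F F F . F F F . . . F . . . F F → 9 faults.
5 frames: F F F . F F F . . . . . . . . F → 7 faults.
7 < 9: adding a frame reduced faults, as is typical.

9, 7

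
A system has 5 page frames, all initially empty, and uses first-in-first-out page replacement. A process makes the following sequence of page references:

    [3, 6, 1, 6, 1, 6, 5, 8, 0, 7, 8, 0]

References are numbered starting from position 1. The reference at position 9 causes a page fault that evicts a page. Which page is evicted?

3

pos 1: 3 → miss, frames {3}
pos 2: 6 → miss, frames {3,6}
pos 3: 1 → miss, frames {3,6,1}
pos 4: 6 → hit
pos 5: 1 → hit
pos 6: 6 → hit
pos 7: 5 → miss, frames {3,6,1,5}
pos 8: 8 → miss, frames {3,6,1,5,8}
pos 9: 0 → miss, evict 3, frames {6,1,5,8,0}
At position 9, page 3 is evicted.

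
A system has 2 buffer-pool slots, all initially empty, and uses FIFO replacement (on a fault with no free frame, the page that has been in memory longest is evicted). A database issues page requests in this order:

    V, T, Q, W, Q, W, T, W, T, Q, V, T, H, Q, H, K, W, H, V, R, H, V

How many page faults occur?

17

V → miss, frames [V]
T → miss, frames [V, T]
Q → miss, evict V, frames [T, Q]
W → miss, evict T, frames [Q, W]
Q → hit
W → hit
T → miss, evict Q, frames [W, T]
W → hit
T → hit
Q → miss, evict W, frames [T, Q]
V → miss, evict T, frames [Q, V]
T → miss, evict Q, frames [V, T]
H → miss, evict V, frames [T, H]
Q → miss, evict T, frames [H, Q]
H → hit
K → miss, evict H, frames [Q, K]
W → miss, evict Q, frames [K, W]
H → miss, evict K, frames [W, H]
V → miss, evict W, frames [H, V]
R → miss, evict H, frames [V, R]
H → miss, evict V, frames [R, H]
V → miss, evict R, frames [H, V]
Page faults: 17.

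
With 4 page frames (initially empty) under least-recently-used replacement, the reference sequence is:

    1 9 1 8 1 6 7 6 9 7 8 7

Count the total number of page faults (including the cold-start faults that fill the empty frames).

1 -> fault, frames [1]
9 -> fault, frames [1, 9]
1 -> hit
8 -> fault, frames [9, 1, 8]
1 -> hit
6 -> fault, frames [9, 8, 1, 6]
7 -> fault, evict 9, frames [8, 1, 6, 7]
6 -> hit
9 -> fault, evict 8, frames [1, 7, 6, 9]
7 -> hit
8 -> fault, evict 1, frames [6, 9, 7, 8]
7 -> hit
Page faults: 7.

7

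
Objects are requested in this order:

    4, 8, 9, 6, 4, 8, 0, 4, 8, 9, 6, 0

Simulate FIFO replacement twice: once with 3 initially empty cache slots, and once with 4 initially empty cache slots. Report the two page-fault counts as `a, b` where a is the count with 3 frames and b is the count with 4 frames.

9, 10

3 frames: F F F F F F F . . F F . → 9 faults.
4 frames: F F F F . . F F F F F F → 10 faults.
10 > 9: adding a frame increased faults — Belady's anomaly.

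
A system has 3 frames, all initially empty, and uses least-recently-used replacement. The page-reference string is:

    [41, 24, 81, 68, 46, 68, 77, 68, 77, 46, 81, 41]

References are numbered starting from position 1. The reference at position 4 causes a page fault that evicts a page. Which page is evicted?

41

pos 1: 41 -> fault, frames [41]
pos 2: 24 -> fault, frames [41, 24]
pos 3: 81 -> fault, frames [41, 24, 81]
pos 4: 68 -> fault, evict 41, frames [24, 81, 68]
At position 4, page 41 is evicted.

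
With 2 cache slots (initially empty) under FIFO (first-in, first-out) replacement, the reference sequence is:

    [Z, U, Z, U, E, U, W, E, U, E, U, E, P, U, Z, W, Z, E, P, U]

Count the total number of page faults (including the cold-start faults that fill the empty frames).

Z -> miss, frames {Z}
U -> miss, frames {Z,U}
Z -> hit
U -> hit
E -> miss, evict Z, frames {U,E}
U -> hit
W -> miss, evict U, frames {E,W}
E -> hit
U -> miss, evict E, frames {W,U}
E -> miss, evict W, frames {U,E}
U -> hit
E -> hit
P -> miss, evict U, frames {E,P}
U -> miss, evict E, frames {P,U}
Z -> miss, evict P, frames {U,Z}
W -> miss, evict U, frames {Z,W}
Z -> hit
E -> miss, evict Z, frames {W,E}
P -> miss, evict W, frames {E,P}
U -> miss, evict E, frames {P,U}
Page faults: 13.

13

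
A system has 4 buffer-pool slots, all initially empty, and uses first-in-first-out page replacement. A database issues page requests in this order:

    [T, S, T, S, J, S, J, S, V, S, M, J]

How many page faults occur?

5

T -> fault, frames [T]
S -> fault, frames [T, S]
T -> hit
S -> hit
J -> fault, frames [T, S, J]
S -> hit
J -> hit
S -> hit
V -> fault, frames [T, S, J, V]
S -> hit
M -> fault, evict T, frames [S, J, V, M]
J -> hit
Page faults: 5.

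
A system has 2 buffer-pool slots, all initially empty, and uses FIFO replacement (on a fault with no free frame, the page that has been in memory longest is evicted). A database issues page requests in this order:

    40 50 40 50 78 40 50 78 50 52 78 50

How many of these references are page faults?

8

40: miss, frames {40}
50: miss, frames {40,50}
40: hit
50: hit
78: miss, evict 40, frames {50,78}
40: miss, evict 50, frames {78,40}
50: miss, evict 78, frames {40,50}
78: miss, evict 40, frames {50,78}
50: hit
52: miss, evict 50, frames {78,52}
78: hit
50: miss, evict 78, frames {52,50}
Page faults: 8.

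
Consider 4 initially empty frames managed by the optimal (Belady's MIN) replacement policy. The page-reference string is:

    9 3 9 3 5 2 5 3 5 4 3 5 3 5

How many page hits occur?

9 -> miss, frames (9)
3 -> miss, frames (9 3)
9 -> hit
3 -> hit
5 -> miss, frames (9 3 5)
2 -> miss, frames (9 3 5 2)
5 -> hit
3 -> hit
5 -> hit
4 -> miss, evict 2, frames (9 3 5 4)
3 -> hit
5 -> hit
3 -> hit
5 -> hit
Hits: 9.

9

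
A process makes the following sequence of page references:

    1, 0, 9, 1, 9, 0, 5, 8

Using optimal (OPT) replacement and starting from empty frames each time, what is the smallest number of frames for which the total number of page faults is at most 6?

2

f=1: 8 faults
f=2: 6 faults
f=3: 5 faults
f=4: 5 faults
f=5: 5 faults
Smallest f with faults ≤ 6 is 2.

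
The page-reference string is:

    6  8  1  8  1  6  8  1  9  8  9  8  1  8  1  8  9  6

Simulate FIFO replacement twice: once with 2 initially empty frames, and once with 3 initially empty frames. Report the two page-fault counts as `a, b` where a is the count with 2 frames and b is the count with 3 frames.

2 frames: F F F . . F F F F F . . F . . . F F → 11 faults.
3 frames: F F F . . . . . F . . . . . . . . F → 5 faults.
5 < 11: adding a frame reduced faults, as is typical.

11, 5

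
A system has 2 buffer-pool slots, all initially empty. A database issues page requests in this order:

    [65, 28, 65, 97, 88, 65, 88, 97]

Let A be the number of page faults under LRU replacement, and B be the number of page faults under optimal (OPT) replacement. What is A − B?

Under LRU: F F . F F F . F → 6 faults.
Under OPT: F F . F F . . F → 5 faults.
A − B = 6 − 5 = 1.

1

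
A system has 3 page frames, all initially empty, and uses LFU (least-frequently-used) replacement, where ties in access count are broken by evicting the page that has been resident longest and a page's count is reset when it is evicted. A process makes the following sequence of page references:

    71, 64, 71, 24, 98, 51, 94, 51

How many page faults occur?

6

71: fault, frames [71]
64: fault, frames [71, 64]
71: hit
24: fault, frames [71, 64, 24]
98: fault, evict 64, frames [71, 24, 98]
51: fault, evict 24, frames [71, 98, 51]
94: fault, evict 98, frames [71, 51, 94]
51: hit
Page faults: 6.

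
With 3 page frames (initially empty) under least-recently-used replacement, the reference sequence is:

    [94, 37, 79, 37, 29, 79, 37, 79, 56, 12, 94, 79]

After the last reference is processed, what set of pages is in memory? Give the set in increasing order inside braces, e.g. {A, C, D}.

94 → fault, frames [94]
37 → fault, frames [94, 37]
79 → fault, frames [94, 37, 79]
37 → hit
29 → fault, evict 94, frames [79, 37, 29]
79 → hit
37 → hit
79 → hit
56 → fault, evict 29, frames [37, 79, 56]
12 → fault, evict 37, frames [79, 56, 12]
94 → fault, evict 79, frames [56, 12, 94]
79 → fault, evict 56, frames [12, 94, 79]

{12, 79, 94}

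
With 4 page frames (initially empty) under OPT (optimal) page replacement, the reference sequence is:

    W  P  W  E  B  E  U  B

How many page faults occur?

W → miss, frames (W)
P → miss, frames (W P)
W → hit
E → miss, frames (W P E)
B → miss, frames (W P E B)
E → hit
U → miss, evict E, frames (W P B U)
B → hit
Page faults: 5.

5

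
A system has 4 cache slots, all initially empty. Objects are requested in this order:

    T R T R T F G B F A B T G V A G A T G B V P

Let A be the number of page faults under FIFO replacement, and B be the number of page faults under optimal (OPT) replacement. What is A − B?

Under FIFO: F F . . . F F F . F . F . F . F . . . F . F → 11 faults.
Under OPT: F F . . . F F F . F . . . F . . . . . F . F → 9 faults.
A − B = 11 − 9 = 2.

2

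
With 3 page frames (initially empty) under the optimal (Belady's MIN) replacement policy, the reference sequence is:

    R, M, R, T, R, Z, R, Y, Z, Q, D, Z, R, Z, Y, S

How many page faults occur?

9

R → miss, frames {R}
M → miss, frames {R,M}
R → hit
T → miss, frames {R,M,T}
R → hit
Z → miss, evict T, frames {R,M,Z}
R → hit
Y → miss, evict M, frames {R,Z,Y}
Z → hit
Q → miss, evict Y, frames {R,Z,Q}
D → miss, evict Q, frames {R,Z,D}
Z → hit
R → hit
Z → hit
Y → miss, evict D, frames {R,Z,Y}
S → miss, evict Y, frames {R,Z,S}
Page faults: 9.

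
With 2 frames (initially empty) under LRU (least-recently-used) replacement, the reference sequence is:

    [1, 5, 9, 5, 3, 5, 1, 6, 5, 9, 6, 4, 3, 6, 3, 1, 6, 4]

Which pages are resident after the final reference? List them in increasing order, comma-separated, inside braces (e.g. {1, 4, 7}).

{4, 6}

1: fault, frames (1)
5: fault, frames (1 5)
9: fault, evict 1, frames (5 9)
5: hit
3: fault, evict 9, frames (5 3)
5: hit
1: fault, evict 3, frames (5 1)
6: fault, evict 5, frames (1 6)
5: fault, evict 1, frames (6 5)
9: fault, evict 6, frames (5 9)
6: fault, evict 5, frames (9 6)
4: fault, evict 9, frames (6 4)
3: fault, evict 6, frames (4 3)
6: fault, evict 4, frames (3 6)
3: hit
1: fault, evict 6, frames (3 1)
6: fault, evict 3, frames (1 6)
4: fault, evict 1, frames (6 4)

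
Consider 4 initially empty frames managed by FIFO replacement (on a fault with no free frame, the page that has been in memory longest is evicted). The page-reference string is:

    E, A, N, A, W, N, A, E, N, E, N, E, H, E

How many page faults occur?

6

E -> fault, frames [E]
A -> fault, frames [E, A]
N -> fault, frames [E, A, N]
A -> hit
W -> fault, frames [E, A, N, W]
N -> hit
A -> hit
E -> hit
N -> hit
E -> hit
N -> hit
E -> hit
H -> fault, evict E, frames [A, N, W, H]
E -> fault, evict A, frames [N, W, H, E]
Page faults: 6.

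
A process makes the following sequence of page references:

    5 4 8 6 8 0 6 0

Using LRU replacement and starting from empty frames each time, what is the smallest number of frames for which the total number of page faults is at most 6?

2

f=1: 8 faults
f=2: 6 faults
f=3: 5 faults
f=4: 5 faults
f=5: 5 faults
Smallest f with faults ≤ 6 is 2.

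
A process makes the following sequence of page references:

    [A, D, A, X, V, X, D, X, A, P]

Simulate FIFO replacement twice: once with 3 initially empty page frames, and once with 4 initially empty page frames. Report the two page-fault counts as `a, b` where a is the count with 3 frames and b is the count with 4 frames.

3 frames: F F . F F . . . F F → 6 faults.
4 frames: F F . F F . . . . F → 5 faults.
5 < 6: adding a frame reduced faults, as is typical.

6, 5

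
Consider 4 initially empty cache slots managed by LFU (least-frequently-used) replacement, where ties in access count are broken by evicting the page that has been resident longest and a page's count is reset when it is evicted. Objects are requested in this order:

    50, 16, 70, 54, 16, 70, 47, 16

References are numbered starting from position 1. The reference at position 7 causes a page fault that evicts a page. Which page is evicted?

pos 1: 50 -> miss, frames {50}
pos 2: 16 -> miss, frames {50,16}
pos 3: 70 -> miss, frames {50,16,70}
pos 4: 54 -> miss, frames {50,16,70,54}
pos 5: 16 -> hit
pos 6: 70 -> hit
pos 7: 47 -> miss, evict 50, frames {16,70,54,47}
At position 7, page 50 is evicted.

50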